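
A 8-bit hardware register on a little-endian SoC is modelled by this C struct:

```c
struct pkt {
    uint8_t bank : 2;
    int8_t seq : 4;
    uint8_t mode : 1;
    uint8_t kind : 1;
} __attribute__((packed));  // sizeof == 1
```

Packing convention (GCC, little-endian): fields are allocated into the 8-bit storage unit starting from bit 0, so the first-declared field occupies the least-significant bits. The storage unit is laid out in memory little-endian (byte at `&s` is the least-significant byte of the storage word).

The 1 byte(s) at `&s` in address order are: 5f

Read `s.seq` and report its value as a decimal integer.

7

[0]=0x5f (little-endian) → word 0x5f
bank:2 @ bit 0 → (0x5f>>0)&0x3 = 0x3
seq:4 @ bit 2 → (0x5f>>2)&0xf = 0x7  ←
mode:1 @ bit 6 → (0x5f>>6)&0x1 = 0x1
kind:1 @ bit 7 → (0x5f>>7)&0x1 = 0x0
seq signed 4b, MSB=0: value = 7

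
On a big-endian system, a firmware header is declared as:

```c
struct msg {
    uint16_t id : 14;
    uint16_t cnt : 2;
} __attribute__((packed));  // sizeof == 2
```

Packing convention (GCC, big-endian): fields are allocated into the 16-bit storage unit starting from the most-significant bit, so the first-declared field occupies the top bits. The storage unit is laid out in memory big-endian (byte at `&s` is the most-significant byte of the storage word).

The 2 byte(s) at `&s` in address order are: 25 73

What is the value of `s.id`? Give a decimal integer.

[0]=0x25 [1]=0x73 (big-endian) → word 0x2573
id [2+:14] = (word>>2) & 0x3fff = 2396  ←
cnt [0+:2] = (word>>0) & 0x3 = 3

2396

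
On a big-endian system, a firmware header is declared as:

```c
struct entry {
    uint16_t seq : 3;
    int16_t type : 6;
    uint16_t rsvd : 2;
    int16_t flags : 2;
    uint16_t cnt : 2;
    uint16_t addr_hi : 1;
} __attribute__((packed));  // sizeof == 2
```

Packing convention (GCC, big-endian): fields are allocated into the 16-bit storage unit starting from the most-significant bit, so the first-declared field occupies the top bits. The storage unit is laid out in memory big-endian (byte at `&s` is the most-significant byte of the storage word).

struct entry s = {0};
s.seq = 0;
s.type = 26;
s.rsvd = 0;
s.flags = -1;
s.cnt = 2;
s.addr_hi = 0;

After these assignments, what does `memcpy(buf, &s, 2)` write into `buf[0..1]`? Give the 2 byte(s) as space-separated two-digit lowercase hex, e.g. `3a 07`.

seq:3 = 0 → 0x0 << 13 → word 0x0000
type:6 = 26 → 0x1a << 7 → word 0x0d00
rsvd:2 = 0 → 0x0 << 5 → word 0x0d00
flags:2 = -1 → 0x3 << 3 → word 0x0d18
cnt:2 = 2 → 0x2 << 1 → word 0x0d1c
addr_hi:1 = 0 → 0x0 << 0 → word 0x0d1c
word = 0x0d1c → big-endian bytes:
  [0]=0x0d  [1]=0x1c

0d 1c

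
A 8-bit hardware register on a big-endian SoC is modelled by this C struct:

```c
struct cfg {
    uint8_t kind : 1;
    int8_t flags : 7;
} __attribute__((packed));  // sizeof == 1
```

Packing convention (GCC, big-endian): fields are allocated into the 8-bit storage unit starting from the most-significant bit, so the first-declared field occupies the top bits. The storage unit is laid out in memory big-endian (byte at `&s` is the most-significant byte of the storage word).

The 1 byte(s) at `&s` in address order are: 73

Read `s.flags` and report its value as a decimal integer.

-13

[0]=0x73 (big-endian) → word 0x73
kind:1 @ bit 7 → (0x73>>7)&0x1 = 0x0
flags:7 @ bit 0 → (0x73>>0)&0x7f = 0x73  ←
flags signed 7b, MSB=1: 115 - 128 = -13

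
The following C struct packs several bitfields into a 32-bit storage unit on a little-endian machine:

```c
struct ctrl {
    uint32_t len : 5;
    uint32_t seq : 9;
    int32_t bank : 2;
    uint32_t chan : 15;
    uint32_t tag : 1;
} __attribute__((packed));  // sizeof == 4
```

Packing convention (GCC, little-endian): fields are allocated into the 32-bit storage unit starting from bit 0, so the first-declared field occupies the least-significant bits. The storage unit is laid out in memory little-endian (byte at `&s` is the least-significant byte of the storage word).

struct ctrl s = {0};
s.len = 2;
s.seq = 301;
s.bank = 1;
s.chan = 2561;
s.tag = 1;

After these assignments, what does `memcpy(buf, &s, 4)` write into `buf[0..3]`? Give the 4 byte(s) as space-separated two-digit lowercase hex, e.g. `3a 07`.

len:5 = 2 → 0x2 << 0 → word 0x00000002
seq:9 = 301 → 0x12d << 5 → word 0x000025a2
bank:2 = 1 → 0x1 << 14 → word 0x000065a2
chan:15 = 2561 → 0xa01 << 16 → word 0x0a0165a2
tag:1 = 1 → 0x1 << 31 → word 0x8a0165a2
word = 0x8a0165a2 → little-endian bytes:
  [0]=0xa2  [1]=0x65  [2]=0x01  [3]=0x8a

a2 65 01 8a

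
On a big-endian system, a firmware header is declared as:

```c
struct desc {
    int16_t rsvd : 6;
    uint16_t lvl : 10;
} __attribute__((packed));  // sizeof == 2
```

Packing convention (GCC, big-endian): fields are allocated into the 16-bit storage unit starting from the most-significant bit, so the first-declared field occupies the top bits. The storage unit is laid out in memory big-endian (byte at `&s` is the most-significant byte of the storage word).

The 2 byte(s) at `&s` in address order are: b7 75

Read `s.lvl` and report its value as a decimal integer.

885

[0]=0xb7 [1]=0x75 (big-endian) → word 0xb775
rsvd:6 @ bit 10 → (0xb775>>10)&0x3f = 0x2d
lvl:10 @ bit 0 → (0xb775>>0)&0x3ff = 0x375  ←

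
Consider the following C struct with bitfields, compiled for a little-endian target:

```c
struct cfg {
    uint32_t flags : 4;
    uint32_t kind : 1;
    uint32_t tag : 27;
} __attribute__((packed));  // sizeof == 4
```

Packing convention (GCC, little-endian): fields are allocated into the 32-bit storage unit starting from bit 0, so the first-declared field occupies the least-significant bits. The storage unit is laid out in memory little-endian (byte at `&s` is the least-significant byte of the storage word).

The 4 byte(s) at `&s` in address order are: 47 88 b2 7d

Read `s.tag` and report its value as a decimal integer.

65901634

[0]=0x47 [1]=0x88 [2]=0xb2 [3]=0x7d (little-endian) → word 0x7db28847
flags [0+:4] = (word>>0) & 0xf = 7
kind [4+:1] = (word>>4) & 0x1 = 0
tag [5+:27] = (word>>5) & 0x7ffffff = 65901634  ←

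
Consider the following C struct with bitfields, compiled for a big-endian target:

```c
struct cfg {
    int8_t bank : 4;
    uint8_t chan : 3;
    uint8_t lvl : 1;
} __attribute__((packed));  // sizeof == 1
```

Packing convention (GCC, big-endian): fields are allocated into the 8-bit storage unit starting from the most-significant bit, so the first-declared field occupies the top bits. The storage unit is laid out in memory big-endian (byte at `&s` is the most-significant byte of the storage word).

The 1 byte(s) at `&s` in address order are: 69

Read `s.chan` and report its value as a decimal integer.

[0]=0x69 (big-endian) → word 0x69
bank [4+:4] = (word>>4) & 0xf = 6
chan [1+:3] = (word>>1) & 0x7 = 4  ←
lvl [0+:1] = (word>>0) & 0x1 = 1

4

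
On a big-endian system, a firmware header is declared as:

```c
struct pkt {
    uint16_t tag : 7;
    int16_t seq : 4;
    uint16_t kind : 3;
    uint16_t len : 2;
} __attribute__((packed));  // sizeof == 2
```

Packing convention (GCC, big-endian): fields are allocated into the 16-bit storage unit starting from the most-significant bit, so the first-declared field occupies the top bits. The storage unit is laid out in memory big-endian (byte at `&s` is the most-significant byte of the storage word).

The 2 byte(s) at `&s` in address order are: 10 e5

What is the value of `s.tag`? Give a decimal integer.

8

[0]=0x10 [1]=0xe5 (big-endian) → word 0x10e5
tag:7 @ bit 9 → (0x10e5>>9)&0x7f = 0x8  ←
seq:4 @ bit 5 → (0x10e5>>5)&0xf = 0x7
kind:3 @ bit 2 → (0x10e5>>2)&0x7 = 0x1
len:2 @ bit 0 → (0x10e5>>0)&0x3 = 0x1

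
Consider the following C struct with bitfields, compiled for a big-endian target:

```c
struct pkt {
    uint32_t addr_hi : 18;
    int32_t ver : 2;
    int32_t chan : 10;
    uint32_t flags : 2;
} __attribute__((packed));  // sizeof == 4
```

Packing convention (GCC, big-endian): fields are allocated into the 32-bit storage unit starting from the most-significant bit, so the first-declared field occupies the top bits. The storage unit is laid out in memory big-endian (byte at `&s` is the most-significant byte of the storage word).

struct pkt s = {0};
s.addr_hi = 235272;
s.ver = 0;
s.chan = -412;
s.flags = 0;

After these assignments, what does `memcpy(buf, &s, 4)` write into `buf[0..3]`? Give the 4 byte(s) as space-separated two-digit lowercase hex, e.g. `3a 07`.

e5 c2 09 90

addr_hi (18b) val=235272 bits=0x39708 at bit 14: 0xe5c20000
ver (2b) val=0 bits=0x0 at bit 12: 0xe5c20000
chan (10b) val=-412 bits=0x264 at bit 2: 0xe5c20990
flags (2b) val=0 bits=0x0 at bit 0: 0xe5c20990
word = 0xe5c20990 → big-endian bytes:
  [0]=0xe5  [1]=0xc2  [2]=0x09  [3]=0x90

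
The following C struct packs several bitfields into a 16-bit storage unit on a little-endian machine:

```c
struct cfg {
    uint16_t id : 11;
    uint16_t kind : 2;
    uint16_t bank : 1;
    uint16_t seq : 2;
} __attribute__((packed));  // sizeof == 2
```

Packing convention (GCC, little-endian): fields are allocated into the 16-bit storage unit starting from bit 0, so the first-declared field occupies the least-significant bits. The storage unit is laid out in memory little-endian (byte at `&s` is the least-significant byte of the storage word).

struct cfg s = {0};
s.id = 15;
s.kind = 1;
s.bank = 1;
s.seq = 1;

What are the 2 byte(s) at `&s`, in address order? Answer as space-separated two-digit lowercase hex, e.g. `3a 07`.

id (11b) val=15 bits=0xf at bit 0: 0x000f
kind (2b) val=1 bits=0x1 at bit 11: 0x080f
bank (1b) val=1 bits=0x1 at bit 13: 0x280f
seq (2b) val=1 bits=0x1 at bit 14: 0x680f
word = 0x680f → little-endian bytes:
  [0]=0x0f  [1]=0x68

0f 68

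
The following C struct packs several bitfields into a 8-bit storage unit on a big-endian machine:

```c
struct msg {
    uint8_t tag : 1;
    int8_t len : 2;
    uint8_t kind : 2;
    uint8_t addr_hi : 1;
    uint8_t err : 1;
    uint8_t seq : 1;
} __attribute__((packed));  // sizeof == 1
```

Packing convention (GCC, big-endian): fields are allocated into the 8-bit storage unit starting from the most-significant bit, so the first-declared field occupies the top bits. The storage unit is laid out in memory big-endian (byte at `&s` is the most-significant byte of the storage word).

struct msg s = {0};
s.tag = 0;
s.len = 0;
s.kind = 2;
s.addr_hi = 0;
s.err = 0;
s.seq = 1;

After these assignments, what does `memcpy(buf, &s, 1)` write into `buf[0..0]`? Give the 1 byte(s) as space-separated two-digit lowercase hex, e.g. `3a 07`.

11

tag:1 = 0 → 0x0 << 7 → word 0x00
len:2 = 0 → 0x0 << 5 → word 0x00
kind:2 = 2 → 0x2 << 3 → word 0x10
addr_hi:1 = 0 → 0x0 << 2 → word 0x10
err:1 = 0 → 0x0 << 1 → word 0x10
seq:1 = 1 → 0x1 << 0 → word 0x11
word = 0x11 → big-endian bytes:
  [0]=0x11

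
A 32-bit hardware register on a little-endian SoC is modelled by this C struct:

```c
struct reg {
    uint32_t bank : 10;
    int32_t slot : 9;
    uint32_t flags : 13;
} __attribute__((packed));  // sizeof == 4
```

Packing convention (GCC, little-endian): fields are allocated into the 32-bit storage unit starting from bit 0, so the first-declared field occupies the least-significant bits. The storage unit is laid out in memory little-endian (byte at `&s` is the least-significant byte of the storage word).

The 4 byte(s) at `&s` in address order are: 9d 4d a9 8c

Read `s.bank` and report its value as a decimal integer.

413

[0]=0x9d [1]=0x4d [2]=0xa9 [3]=0x8c (little-endian) → word 0x8ca94d9d
bank [0+:10] = (word>>0) & 0x3ff = 413  ←
slot [10+:9] = (word>>10) & 0x1ff = 83
flags [19+:13] = (word>>19) & 0x1fff = 4501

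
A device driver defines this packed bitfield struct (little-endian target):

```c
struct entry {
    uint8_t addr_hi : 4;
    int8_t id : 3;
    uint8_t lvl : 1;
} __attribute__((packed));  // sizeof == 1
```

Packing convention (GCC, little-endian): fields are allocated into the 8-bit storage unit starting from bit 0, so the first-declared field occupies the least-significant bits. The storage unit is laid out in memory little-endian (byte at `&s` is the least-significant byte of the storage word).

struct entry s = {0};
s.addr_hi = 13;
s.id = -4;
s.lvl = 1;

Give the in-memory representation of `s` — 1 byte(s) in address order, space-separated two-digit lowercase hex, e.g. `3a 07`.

addr_hi:4 = 13 → 0xd << 0 → word 0x0d
id:3 = -4 → 0x4 << 4 → word 0x4d
lvl:1 = 1 → 0x1 << 7 → word 0xcd
word = 0xcd → little-endian bytes:
  [0]=0xcd

cd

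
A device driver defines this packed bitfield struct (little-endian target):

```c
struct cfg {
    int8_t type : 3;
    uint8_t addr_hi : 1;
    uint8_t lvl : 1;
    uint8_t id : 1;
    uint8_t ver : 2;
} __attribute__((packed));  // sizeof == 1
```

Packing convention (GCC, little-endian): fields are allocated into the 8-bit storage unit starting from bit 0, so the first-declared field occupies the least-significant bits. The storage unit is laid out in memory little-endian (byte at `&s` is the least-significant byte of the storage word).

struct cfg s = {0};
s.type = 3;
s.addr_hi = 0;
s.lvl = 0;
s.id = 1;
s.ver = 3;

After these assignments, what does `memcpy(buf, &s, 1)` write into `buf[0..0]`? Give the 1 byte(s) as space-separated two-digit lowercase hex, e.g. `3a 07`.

e3

type:3 = 3 → 0x3 << 0 → word 0x03
addr_hi:1 = 0 → 0x0 << 3 → word 0x03
lvl:1 = 0 → 0x0 << 4 → word 0x03
id:1 = 1 → 0x1 << 5 → word 0x23
ver:2 = 3 → 0x3 << 6 → word 0xe3
word = 0xe3 → little-endian bytes:
  [0]=0xe3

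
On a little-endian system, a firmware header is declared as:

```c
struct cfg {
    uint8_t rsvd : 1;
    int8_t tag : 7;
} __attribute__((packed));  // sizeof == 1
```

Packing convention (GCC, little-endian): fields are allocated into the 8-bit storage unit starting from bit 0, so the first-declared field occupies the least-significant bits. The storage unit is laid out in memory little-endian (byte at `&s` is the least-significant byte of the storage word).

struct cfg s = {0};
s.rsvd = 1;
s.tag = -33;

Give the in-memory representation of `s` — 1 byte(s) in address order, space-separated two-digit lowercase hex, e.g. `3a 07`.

rsvd:1 = 1 → 0x1 << 0 → word 0x01
tag:7 = -33 → 0x5f << 1 → word 0xbf
word = 0xbf → little-endian bytes:
  [0]=0xbf

bf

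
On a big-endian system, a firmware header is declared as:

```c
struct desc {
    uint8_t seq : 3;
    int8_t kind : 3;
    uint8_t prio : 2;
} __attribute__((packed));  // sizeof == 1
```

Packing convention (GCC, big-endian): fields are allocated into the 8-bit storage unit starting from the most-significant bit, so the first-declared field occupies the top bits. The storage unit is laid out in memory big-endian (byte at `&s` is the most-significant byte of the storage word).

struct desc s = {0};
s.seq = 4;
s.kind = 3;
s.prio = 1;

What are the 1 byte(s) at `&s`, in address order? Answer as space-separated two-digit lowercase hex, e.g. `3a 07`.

8d

seq (3b) val=4 bits=0x4 at bit 5: 0x80
kind (3b) val=3 bits=0x3 at bit 2: 0x8c
prio (2b) val=1 bits=0x1 at bit 0: 0x8d
word = 0x8d → big-endian bytes:
  [0]=0x8d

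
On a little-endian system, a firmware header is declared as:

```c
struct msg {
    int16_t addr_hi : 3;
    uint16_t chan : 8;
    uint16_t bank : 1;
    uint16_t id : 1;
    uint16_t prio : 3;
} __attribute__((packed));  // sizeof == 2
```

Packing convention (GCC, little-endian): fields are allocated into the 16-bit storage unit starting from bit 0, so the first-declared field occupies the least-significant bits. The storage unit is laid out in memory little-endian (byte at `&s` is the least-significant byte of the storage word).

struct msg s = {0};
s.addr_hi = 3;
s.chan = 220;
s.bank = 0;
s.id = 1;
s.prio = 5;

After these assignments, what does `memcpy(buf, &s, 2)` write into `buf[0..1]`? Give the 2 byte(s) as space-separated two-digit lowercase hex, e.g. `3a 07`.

addr_hi (3b) val=3 bits=0x3 at bit 0: 0x0003
chan (8b) val=220 bits=0xdc at bit 3: 0x06e3
bank (1b) val=0 bits=0x0 at bit 11: 0x06e3
id (1b) val=1 bits=0x1 at bit 12: 0x16e3
prio (3b) val=5 bits=0x5 at bit 13: 0xb6e3
word = 0xb6e3 → little-endian bytes:
  [0]=0xe3  [1]=0xb6

e3 b6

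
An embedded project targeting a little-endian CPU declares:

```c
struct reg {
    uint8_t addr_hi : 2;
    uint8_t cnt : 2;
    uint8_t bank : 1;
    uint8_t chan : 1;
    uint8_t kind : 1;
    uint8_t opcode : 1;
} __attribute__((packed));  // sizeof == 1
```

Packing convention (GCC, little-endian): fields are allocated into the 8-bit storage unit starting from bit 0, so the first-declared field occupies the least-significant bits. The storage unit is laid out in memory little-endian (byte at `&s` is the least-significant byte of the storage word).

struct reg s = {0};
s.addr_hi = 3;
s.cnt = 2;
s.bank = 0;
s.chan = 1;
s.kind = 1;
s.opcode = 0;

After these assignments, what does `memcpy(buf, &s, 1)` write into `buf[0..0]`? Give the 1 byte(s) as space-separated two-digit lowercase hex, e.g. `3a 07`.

6b

addr_hi (2b) val=3 bits=0x3 at bit 0: 0x03
cnt (2b) val=2 bits=0x2 at bit 2: 0x0b
bank (1b) val=0 bits=0x0 at bit 4: 0x0b
chan (1b) val=1 bits=0x1 at bit 5: 0x2b
kind (1b) val=1 bits=0x1 at bit 6: 0x6b
opcode (1b) val=0 bits=0x0 at bit 7: 0x6b
word = 0x6b → little-endian bytes:
  [0]=0x6b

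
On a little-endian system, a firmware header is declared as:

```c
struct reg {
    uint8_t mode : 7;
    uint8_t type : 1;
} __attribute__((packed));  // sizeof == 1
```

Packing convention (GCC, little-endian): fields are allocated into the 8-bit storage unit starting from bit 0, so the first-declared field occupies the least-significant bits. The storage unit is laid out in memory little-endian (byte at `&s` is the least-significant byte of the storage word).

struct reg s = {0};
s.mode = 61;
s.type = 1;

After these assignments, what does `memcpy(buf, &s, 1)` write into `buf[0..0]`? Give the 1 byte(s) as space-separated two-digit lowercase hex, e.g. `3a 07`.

bd

mode (7b) val=61 bits=0x3d at bit 0: 0x3d
type (1b) val=1 bits=0x1 at bit 7: 0xbd
word = 0xbd → little-endian bytes:
  [0]=0xbd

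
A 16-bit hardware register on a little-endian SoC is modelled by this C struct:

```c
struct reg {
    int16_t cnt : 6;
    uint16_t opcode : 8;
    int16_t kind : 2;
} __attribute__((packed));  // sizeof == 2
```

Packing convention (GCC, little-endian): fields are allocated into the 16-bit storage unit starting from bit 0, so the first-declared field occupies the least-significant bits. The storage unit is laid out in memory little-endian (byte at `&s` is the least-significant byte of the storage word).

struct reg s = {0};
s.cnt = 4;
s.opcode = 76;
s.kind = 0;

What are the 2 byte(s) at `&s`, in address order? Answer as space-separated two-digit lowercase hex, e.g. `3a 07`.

cnt (6b) val=4 bits=0x4 at bit 0: 0x0004
opcode (8b) val=76 bits=0x4c at bit 6: 0x1304
kind (2b) val=0 bits=0x0 at bit 14: 0x1304
word = 0x1304 → little-endian bytes:
  [0]=0x04  [1]=0x13

04 13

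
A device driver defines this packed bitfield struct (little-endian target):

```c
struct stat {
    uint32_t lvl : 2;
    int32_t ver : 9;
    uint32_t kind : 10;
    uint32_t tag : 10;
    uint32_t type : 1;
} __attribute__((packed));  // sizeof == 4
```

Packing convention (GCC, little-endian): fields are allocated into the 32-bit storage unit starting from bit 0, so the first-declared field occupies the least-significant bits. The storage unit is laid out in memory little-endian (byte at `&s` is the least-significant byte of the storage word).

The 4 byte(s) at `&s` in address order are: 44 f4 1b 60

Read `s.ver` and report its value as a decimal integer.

[0]=0x44 [1]=0xf4 [2]=0x1b [3]=0x60 (little-endian) → word 0x601bf444
lvl:2 @ bit 0 → (0x601bf444>>0)&0x3 = 0x0
ver:9 @ bit 2 → (0x601bf444>>2)&0x1ff = 0x111  ←
kind:10 @ bit 11 → (0x601bf444>>11)&0x3ff = 0x37e
tag:10 @ bit 21 → (0x601bf444>>21)&0x3ff = 0x300
type:1 @ bit 31 → (0x601bf444>>31)&0x1 = 0x0
ver signed 9b, MSB=1: 273 - 512 = -239

-239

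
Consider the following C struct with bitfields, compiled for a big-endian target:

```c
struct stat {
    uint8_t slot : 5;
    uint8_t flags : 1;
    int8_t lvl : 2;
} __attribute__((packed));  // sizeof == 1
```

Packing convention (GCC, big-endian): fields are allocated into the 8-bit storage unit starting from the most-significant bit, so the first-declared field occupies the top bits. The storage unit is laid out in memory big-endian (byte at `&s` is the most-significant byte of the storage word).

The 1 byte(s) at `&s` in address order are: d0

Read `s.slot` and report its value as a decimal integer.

[0]=0xd0 (big-endian) → word 0xd0
slot:5 @ bit 3 → (0xd0>>3)&0x1f = 0x1a  ←
flags:1 @ bit 2 → (0xd0>>2)&0x1 = 0x0
lvl:2 @ bit 0 → (0xd0>>0)&0x3 = 0x0

26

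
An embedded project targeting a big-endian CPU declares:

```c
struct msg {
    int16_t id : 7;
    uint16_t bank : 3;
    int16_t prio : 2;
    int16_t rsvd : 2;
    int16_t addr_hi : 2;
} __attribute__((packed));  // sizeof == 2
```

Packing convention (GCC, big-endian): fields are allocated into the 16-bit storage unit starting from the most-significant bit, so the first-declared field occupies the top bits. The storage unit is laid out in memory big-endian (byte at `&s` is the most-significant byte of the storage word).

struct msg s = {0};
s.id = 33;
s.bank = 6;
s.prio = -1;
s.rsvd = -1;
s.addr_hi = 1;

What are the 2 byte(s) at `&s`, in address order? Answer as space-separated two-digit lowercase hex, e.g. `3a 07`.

id:7 = 33 → 0x21 << 9 → word 0x4200
bank:3 = 6 → 0x6 << 6 → word 0x4380
prio:2 = -1 → 0x3 << 4 → word 0x43b0
rsvd:2 = -1 → 0x3 << 2 → word 0x43bc
addr_hi:2 = 1 → 0x1 << 0 → word 0x43bd
word = 0x43bd → big-endian bytes:
  [0]=0x43  [1]=0xbd

43 bd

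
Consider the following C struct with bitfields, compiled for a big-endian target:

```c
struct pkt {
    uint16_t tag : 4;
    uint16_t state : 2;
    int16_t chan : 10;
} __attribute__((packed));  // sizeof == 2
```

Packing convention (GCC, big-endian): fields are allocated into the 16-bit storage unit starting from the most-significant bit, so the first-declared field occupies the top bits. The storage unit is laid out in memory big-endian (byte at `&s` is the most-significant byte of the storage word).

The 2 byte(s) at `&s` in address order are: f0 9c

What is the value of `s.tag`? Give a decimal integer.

15

[0]=0xf0 [1]=0x9c (big-endian) → word 0xf09c
tag [12+:4] = (word>>12) & 0xf = 15  ←
state [10+:2] = (word>>10) & 0x3 = 0
chan [0+:10] = (word>>0) & 0x3ff = 156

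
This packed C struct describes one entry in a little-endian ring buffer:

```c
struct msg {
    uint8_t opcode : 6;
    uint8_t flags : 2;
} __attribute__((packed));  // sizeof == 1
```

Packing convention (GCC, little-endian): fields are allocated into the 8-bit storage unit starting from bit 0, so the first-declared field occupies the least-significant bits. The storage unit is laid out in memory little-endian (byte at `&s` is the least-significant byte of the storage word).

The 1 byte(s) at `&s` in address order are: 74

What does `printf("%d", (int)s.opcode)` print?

52

[0]=0x74 (little-endian) → word 0x74
opcode [0+:6] = (word>>0) & 0x3f = 52  ←
flags [6+:2] = (word>>6) & 0x3 = 1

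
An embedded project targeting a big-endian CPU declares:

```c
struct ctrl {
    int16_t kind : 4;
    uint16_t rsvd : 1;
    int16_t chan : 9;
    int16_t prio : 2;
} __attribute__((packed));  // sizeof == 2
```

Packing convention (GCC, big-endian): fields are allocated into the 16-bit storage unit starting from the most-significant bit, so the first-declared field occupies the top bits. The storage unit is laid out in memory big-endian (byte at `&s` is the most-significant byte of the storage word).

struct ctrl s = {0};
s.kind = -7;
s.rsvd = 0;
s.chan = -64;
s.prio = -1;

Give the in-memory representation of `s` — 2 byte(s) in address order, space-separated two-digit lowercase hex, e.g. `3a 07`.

97 03

[12+:4] kind=-7 & 0xf = 0x9; word=0x9000
[11+:1] rsvd=0 & 0x1 = 0x0; word=0x9000
[2+:9] chan=-64 & 0x1ff = 0x1c0; word=0x9700
[0+:2] prio=-1 & 0x3 = 0x3; word=0x9703
word = 0x9703 → big-endian bytes:
  [0]=0x97  [1]=0x03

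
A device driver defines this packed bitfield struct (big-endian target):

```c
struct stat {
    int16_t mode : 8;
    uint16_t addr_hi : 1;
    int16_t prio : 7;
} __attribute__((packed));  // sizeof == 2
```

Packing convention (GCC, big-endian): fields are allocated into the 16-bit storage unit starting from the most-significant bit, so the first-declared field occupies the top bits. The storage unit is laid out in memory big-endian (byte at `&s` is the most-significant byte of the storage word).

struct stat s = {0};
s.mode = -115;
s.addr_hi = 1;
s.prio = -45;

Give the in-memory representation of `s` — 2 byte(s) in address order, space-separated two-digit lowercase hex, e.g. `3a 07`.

[8+:8] mode=-115 & 0xff = 0x8d; word=0x8d00
[7+:1] addr_hi=1 & 0x1 = 0x1; word=0x8d80
[0+:7] prio=-45 & 0x7f = 0x53; word=0x8dd3
word = 0x8dd3 → big-endian bytes:
  [0]=0x8d  [1]=0xd3

8d d3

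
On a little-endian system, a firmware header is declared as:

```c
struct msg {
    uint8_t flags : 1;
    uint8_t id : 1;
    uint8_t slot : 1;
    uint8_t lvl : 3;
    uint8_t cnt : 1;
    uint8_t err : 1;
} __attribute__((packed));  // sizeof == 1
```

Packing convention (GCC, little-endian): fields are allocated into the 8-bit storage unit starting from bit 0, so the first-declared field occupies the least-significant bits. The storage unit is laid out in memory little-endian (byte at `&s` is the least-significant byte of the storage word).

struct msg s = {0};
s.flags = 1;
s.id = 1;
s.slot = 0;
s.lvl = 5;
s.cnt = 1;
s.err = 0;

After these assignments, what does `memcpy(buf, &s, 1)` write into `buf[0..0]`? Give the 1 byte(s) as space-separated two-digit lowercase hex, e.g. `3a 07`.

6b

[0+:1] flags=1 & 0x1 = 0x1; word=0x01
[1+:1] id=1 & 0x1 = 0x1; word=0x03
[2+:1] slot=0 & 0x1 = 0x0; word=0x03
[3+:3] lvl=5 & 0x7 = 0x5; word=0x2b
[6+:1] cnt=1 & 0x1 = 0x1; word=0x6b
[7+:1] err=0 & 0x1 = 0x0; word=0x6b
word = 0x6b → little-endian bytes:
  [0]=0x6b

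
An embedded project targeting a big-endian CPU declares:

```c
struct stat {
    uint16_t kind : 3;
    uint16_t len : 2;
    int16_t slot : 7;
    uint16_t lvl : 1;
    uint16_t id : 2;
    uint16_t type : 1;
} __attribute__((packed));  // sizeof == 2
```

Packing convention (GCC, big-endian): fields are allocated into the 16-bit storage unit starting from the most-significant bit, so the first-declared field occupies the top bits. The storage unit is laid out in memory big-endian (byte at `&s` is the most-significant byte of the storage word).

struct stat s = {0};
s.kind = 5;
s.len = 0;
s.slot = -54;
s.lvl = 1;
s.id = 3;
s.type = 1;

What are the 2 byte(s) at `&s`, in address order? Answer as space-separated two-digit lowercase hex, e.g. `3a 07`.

a4 af

kind (3b) val=5 bits=0x5 at bit 13: 0xa000
len (2b) val=0 bits=0x0 at bit 11: 0xa000
slot (7b) val=-54 bits=0x4a at bit 4: 0xa4a0
lvl (1b) val=1 bits=0x1 at bit 3: 0xa4a8
id (2b) val=3 bits=0x3 at bit 1: 0xa4ae
type (1b) val=1 bits=0x1 at bit 0: 0xa4af
word = 0xa4af → big-endian bytes:
  [0]=0xa4  [1]=0xaf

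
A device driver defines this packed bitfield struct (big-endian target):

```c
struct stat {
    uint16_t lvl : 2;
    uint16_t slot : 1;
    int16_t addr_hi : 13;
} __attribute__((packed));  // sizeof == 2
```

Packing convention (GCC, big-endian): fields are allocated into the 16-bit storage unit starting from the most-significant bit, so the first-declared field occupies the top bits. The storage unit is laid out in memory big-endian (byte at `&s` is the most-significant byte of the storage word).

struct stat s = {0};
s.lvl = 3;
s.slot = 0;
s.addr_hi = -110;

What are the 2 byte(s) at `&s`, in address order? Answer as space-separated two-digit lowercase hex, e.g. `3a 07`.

df 92

[14+:2] lvl=3 & 0x3 = 0x3; word=0xc000
[13+:1] slot=0 & 0x1 = 0x0; word=0xc000
[0+:13] addr_hi=-110 & 0x1fff = 0x1f92; word=0xdf92
word = 0xdf92 → big-endian bytes:
  [0]=0xdf  [1]=0x92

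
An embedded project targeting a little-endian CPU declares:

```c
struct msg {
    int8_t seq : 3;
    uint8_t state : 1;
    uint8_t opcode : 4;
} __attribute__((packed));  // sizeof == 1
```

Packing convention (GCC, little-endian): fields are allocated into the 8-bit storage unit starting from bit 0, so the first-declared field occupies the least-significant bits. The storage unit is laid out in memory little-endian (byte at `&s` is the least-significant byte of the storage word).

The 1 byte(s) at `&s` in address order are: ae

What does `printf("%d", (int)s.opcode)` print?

[0]=0xae (little-endian) → word 0xae
seq [0+:3] = (word>>0) & 0x7 = 6
state [3+:1] = (word>>3) & 0x1 = 1
opcode [4+:4] = (word>>4) & 0xf = 10  ←

10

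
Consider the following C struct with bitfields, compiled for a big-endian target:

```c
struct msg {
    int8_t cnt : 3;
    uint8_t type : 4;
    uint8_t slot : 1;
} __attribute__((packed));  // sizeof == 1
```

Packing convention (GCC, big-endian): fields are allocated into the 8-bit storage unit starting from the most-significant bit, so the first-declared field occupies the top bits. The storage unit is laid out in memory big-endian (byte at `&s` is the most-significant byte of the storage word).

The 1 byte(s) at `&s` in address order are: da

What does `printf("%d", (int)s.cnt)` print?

[0]=0xda (big-endian) → word 0xda
cnt:3 @ bit 5 → (0xda>>5)&0x7 = 0x6  ←
type:4 @ bit 1 → (0xda>>1)&0xf = 0xd
slot:1 @ bit 0 → (0xda>>0)&0x1 = 0x0
cnt signed 3b, MSB=1: 6 - 8 = -2

-2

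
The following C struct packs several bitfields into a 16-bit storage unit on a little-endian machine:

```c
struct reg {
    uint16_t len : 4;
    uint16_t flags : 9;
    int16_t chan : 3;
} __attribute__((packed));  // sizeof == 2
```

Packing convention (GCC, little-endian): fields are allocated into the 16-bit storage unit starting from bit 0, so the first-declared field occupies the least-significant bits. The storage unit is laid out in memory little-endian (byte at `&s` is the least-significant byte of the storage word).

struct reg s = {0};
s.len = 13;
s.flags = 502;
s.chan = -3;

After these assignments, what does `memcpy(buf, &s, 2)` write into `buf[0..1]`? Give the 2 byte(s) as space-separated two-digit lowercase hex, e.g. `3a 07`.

6d bf

len (4b) val=13 bits=0xd at bit 0: 0x000d
flags (9b) val=502 bits=0x1f6 at bit 4: 0x1f6d
chan (3b) val=-3 bits=0x5 at bit 13: 0xbf6d
word = 0xbf6d → little-endian bytes:
  [0]=0x6d  [1]=0xbf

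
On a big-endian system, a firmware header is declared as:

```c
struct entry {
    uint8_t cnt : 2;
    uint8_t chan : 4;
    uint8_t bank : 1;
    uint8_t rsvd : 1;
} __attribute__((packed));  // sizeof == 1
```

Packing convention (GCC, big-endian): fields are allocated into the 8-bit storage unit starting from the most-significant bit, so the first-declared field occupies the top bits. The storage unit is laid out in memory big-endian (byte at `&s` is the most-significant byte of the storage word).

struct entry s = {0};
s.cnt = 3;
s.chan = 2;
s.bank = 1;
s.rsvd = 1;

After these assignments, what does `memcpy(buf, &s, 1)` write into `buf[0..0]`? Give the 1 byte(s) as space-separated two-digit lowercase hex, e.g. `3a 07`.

cb

cnt (2b) val=3 bits=0x3 at bit 6: 0xc0
chan (4b) val=2 bits=0x2 at bit 2: 0xc8
bank (1b) val=1 bits=0x1 at bit 1: 0xca
rsvd (1b) val=1 bits=0x1 at bit 0: 0xcb
word = 0xcb → big-endian bytes:
  [0]=0xcb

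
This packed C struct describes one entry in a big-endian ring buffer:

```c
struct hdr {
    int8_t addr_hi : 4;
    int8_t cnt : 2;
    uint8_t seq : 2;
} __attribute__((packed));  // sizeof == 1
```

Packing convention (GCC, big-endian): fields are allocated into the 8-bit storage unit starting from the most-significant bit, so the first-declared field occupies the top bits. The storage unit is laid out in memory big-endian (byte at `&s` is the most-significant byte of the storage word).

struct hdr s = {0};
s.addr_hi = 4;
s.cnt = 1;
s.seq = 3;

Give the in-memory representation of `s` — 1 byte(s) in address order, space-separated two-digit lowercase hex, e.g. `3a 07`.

47

[4+:4] addr_hi=4 & 0xf = 0x4; word=0x40
[2+:2] cnt=1 & 0x3 = 0x1; word=0x44
[0+:2] seq=3 & 0x3 = 0x3; word=0x47
word = 0x47 → big-endian bytes:
  [0]=0x47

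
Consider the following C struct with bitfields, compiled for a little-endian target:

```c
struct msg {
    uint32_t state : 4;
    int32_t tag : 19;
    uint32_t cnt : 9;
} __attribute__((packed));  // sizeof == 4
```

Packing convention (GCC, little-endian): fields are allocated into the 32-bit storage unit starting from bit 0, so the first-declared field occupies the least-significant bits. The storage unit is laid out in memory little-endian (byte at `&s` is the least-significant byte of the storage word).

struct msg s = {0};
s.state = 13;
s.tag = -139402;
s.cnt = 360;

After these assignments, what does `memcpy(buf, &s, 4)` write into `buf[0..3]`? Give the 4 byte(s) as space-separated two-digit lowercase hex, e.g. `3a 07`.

6d f7 5d b4

state (4b) val=13 bits=0xd at bit 0: 0x0000000d
tag (19b) val=-139402 bits=0x5df76 at bit 4: 0x005df76d
cnt (9b) val=360 bits=0x168 at bit 23: 0xb45df76d
word = 0xb45df76d → little-endian bytes:
  [0]=0x6d  [1]=0xf7  [2]=0x5d  [3]=0xb4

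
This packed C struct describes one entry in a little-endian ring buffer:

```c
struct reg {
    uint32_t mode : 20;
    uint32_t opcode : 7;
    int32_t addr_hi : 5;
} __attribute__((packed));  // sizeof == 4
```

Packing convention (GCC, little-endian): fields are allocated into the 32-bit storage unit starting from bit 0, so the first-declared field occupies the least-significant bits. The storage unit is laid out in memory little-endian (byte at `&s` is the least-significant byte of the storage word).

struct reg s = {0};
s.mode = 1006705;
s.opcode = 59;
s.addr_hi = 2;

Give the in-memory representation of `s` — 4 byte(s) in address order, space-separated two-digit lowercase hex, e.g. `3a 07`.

mode (20b) val=1006705 bits=0xf5c71 at bit 0: 0x000f5c71
opcode (7b) val=59 bits=0x3b at bit 20: 0x03bf5c71
addr_hi (5b) val=2 bits=0x2 at bit 27: 0x13bf5c71
word = 0x13bf5c71 → little-endian bytes:
  [0]=0x71  [1]=0x5c  [2]=0xbf  [3]=0x13

71 5c bf 13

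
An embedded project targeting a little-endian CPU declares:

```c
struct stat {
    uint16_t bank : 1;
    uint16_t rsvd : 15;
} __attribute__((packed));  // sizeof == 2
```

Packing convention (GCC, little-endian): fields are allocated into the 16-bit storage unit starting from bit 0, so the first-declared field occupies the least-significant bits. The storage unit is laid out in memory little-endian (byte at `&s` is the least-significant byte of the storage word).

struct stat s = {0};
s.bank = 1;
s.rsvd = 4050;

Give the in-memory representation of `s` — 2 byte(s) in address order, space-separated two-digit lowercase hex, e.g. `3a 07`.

bank:1 = 1 → 0x1 << 0 → word 0x0001
rsvd:15 = 4050 → 0xfd2 << 1 → word 0x1fa5
word = 0x1fa5 → little-endian bytes:
  [0]=0xa5  [1]=0x1f

a5 1f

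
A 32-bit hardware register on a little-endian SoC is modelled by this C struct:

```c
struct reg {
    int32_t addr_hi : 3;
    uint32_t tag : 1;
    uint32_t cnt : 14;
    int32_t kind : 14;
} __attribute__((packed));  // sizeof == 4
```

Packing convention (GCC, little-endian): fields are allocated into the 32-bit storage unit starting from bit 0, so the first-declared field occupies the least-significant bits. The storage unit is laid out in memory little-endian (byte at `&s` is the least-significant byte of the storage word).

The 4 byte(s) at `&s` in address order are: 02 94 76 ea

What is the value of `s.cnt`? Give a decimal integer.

[0]=0x02 [1]=0x94 [2]=0x76 [3]=0xea (little-endian) → word 0xea769402
addr_hi [0+:3] = (word>>0) & 0x7 = 2
tag [3+:1] = (word>>3) & 0x1 = 0
cnt [4+:14] = (word>>4) & 0x3fff = 10560  ←
kind [18+:14] = (word>>18) & 0x3fff = 15005

10560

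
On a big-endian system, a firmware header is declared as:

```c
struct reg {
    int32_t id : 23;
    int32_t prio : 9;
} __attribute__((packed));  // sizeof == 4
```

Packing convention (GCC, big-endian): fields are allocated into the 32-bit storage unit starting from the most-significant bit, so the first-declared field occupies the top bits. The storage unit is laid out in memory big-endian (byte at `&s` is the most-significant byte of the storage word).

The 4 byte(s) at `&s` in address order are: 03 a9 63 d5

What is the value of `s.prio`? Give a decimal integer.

[0]=0x03 [1]=0xa9 [2]=0x63 [3]=0xd5 (big-endian) → word 0x03a963d5
id:23 @ bit 9 → (0x03a963d5>>9)&0x7fffff = 0x1d4b1
prio:9 @ bit 0 → (0x03a963d5>>0)&0x1ff = 0x1d5  ←
prio signed 9b, MSB=1: 469 - 512 = -43

-43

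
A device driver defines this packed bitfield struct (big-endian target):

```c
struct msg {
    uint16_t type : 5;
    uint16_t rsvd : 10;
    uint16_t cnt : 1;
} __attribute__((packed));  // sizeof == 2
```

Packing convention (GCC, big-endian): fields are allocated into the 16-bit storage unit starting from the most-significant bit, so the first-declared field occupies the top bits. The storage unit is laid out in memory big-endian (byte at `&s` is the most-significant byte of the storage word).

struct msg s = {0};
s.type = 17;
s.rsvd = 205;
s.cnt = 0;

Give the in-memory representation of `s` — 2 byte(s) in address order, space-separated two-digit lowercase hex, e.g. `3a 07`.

89 9a

[11+:5] type=17 & 0x1f = 0x11; word=0x8800
[1+:10] rsvd=205 & 0x3ff = 0xcd; word=0x899a
[0+:1] cnt=0 & 0x1 = 0x0; word=0x899a
word = 0x899a → big-endian bytes:
  [0]=0x89  [1]=0x9a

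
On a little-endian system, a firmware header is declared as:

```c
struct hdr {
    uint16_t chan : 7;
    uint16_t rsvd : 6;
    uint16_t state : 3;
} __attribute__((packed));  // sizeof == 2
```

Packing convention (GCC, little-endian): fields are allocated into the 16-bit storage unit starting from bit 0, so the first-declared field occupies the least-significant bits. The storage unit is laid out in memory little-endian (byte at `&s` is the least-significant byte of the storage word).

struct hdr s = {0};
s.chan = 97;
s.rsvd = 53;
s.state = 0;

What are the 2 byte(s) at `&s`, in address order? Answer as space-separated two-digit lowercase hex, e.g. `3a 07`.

chan:7 = 97 → 0x61 << 0 → word 0x0061
rsvd:6 = 53 → 0x35 << 7 → word 0x1ae1
state:3 = 0 → 0x0 << 13 → word 0x1ae1
word = 0x1ae1 → little-endian bytes:
  [0]=0xe1  [1]=0x1a

e1 1a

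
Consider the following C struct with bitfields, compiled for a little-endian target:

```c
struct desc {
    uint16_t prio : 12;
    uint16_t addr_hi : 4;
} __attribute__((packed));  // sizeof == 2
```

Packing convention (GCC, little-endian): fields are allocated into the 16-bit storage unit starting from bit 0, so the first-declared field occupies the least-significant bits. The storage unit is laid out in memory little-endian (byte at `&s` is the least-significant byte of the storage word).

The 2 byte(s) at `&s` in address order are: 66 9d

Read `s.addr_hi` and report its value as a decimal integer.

[0]=0x66 [1]=0x9d (little-endian) → word 0x9d66
prio [0+:12] = (word>>0) & 0xfff = 3430
addr_hi [12+:4] = (word>>12) & 0xf = 9  ←

9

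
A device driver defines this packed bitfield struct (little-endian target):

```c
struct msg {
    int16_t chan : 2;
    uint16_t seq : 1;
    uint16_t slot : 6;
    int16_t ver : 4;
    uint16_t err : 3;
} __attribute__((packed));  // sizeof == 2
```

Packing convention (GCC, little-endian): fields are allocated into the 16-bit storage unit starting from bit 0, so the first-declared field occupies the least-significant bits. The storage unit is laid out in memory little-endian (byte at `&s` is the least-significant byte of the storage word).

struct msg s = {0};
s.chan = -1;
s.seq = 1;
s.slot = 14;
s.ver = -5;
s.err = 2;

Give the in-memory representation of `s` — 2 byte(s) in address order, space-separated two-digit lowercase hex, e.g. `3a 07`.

chan (2b) val=-1 bits=0x3 at bit 0: 0x0003
seq (1b) val=1 bits=0x1 at bit 2: 0x0007
slot (6b) val=14 bits=0xe at bit 3: 0x0077
ver (4b) val=-5 bits=0xb at bit 9: 0x1677
err (3b) val=2 bits=0x2 at bit 13: 0x5677
word = 0x5677 → little-endian bytes:
  [0]=0x77  [1]=0x56

77 56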